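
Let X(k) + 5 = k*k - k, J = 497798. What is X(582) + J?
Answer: 835935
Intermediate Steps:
X(k) = -5 + k**2 - k (X(k) = -5 + (k*k - k) = -5 + (k**2 - k) = -5 + k**2 - k)
X(582) + J = (-5 + 582**2 - 1*582) + 497798 = (-5 + 338724 - 582) + 497798 = 338137 + 497798 = 835935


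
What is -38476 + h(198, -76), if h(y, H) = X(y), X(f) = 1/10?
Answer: -384759/10 ≈ -38476.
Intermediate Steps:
X(f) = ⅒
h(y, H) = ⅒
-38476 + h(198, -76) = -38476 + ⅒ = -384759/10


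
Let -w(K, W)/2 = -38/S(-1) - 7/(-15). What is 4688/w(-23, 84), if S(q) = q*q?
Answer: 35160/563 ≈ 62.451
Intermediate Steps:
S(q) = q**2
w(K, W) = 1126/15 (w(K, W) = -2*(-38/((-1)**2) - 7/(-15)) = -2*(-38/1 - 7*(-1/15)) = -2*(-38*1 + 7/15) = -2*(-38 + 7/15) = -2*(-563/15) = 1126/15)
4688/w(-23, 84) = 4688/(1126/15) = 4688*(15/1126) = 35160/563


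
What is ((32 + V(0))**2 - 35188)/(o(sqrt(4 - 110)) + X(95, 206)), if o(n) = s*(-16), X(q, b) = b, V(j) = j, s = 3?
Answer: -17082/79 ≈ -216.23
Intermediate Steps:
o(n) = -48 (o(n) = 3*(-16) = -48)
((32 + V(0))**2 - 35188)/(o(sqrt(4 - 110)) + X(95, 206)) = ((32 + 0)**2 - 35188)/(-48 + 206) = (32**2 - 35188)/158 = (1024 - 35188)*(1/158) = -34164*1/158 = -17082/79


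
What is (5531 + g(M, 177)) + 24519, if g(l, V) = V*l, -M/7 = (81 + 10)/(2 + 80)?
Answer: 2351351/82 ≈ 28675.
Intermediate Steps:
M = -637/82 (M = -7*(81 + 10)/(2 + 80) = -637/82 ≈ -7.7683)
(5531 + g(M, 177)) + 24519 = (5531 + 177*(-637/82)) + 24519 = (5531 - 112749/82) + 24519 = 340793/82 + 24519 = 2351351/82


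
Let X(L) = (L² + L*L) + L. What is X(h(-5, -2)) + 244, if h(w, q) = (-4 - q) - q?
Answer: 244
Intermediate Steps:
h(w, q) = -4 - 2*q
X(L) = L + 2*L² (X(L) = (L² + L²) + L = 2*L² + L = L + 2*L²)
X(h(-5, -2)) + 244 = (-4 - 2*(-2))*(1 + 2*(-4 - 2*(-2))) + 244 = (-4 + 4)*(1 + 2*(-4 + 4)) + 244 = 0*(1 + 2*0) + 244 = 0*(1 + 0) + 244 = 0*1 + 244 = 0 + 244 = 244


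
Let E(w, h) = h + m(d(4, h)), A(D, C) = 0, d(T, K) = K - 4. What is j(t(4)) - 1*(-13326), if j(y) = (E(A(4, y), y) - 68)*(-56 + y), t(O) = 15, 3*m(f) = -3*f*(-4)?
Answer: 13695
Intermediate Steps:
d(T, K) = -4 + K
m(f) = 4*f (m(f) = (-3*f*(-4))/3 = (12*f)/3 = 4*f)
E(w, h) = -16 + 5*h (E(w, h) = h + 4*(-4 + h) = h + (-16 + 4*h) = -16 + 5*h)
j(y) = (-84 + 5*y)*(-56 + y) (j(y) = ((-16 + 5*y) - 68)*(-56 + y) = (-84 + 5*y)*(-56 + y))
j(t(4)) - 1*(-13326) = (4704 - 364*15 + 5*15**2) - 1*(-13326) = (4704 - 5460 + 5*225) + 13326 = (4704 - 5460 + 1125) + 13326 = 369 + 13326 = 13695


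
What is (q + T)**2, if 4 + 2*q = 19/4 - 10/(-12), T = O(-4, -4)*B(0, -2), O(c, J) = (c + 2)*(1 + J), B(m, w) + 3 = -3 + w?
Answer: 1283689/576 ≈ 2228.6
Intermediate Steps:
B(m, w) = -6 + w (B(m, w) = -3 + (-3 + w) = -6 + w)
O(c, J) = (1 + J)*(2 + c) (O(c, J) = (2 + c)*(1 + J) = (1 + J)*(2 + c))
T = -48 (T = (2 - 4 + 2*(-4) - 4*(-4))*(-6 - 2) = (2 - 4 - 8 + 16)*(-8) = 6*(-8) = -48)
q = 19/24 (q = -2 + (19/4 - 10/(-12))/2 = -2 + (19*(1/4) - 10*(-1/12))/2 = -2 + (19/4 + 5/6)/2 = -2 + (1/2)*(67/12) = -2 + 67/24 = 19/24 ≈ 0.79167)
(q + T)**2 = (19/24 - 48)**2 = (-1133/24)**2 = 1283689/576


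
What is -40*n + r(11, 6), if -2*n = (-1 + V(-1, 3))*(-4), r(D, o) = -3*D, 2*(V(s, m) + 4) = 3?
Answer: 247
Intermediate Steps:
V(s, m) = -5/2 (V(s, m) = -4 + (½)*3 = -4 + 3/2 = -5/2)
n = -7 (n = -(-1 - 5/2)*(-4)/2 = -(-7)*(-4)/4 = -½*14 = -7)
-40*n + r(11, 6) = -40*(-7) - 3*11 = 280 - 33 = 247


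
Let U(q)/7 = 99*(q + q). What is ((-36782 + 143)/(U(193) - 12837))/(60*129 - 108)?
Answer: -1357/71984176 ≈ -1.8851e-5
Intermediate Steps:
U(q) = 1386*q (U(q) = 7*(99*(q + q)) = 7*(99*(2*q)) = 7*(198*q) = 1386*q)
((-36782 + 143)/(U(193) - 12837))/(60*129 - 108) = ((-36782 + 143)/(1386*193 - 12837))/(60*129 - 108) = (-36639/(267498 - 12837))/(7740 - 108) = -36639/254661/7632 = -36639*1/254661*(1/7632) = -12213/84887*1/7632 = -1357/71984176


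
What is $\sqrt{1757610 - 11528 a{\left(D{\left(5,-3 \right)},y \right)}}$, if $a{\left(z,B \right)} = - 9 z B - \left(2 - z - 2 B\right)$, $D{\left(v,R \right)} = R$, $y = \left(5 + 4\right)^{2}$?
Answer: $i \sqrt{25264022} \approx 5026.3 i$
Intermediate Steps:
$y = 81$ ($y = 9^{2} = 81$)
$a{\left(z,B \right)} = -2 + z + 2 B - 9 B z$ ($a{\left(z,B \right)} = - 9 B z - \left(2 - z - 2 B\right) = - 9 B z + \left(B + \left(-2 + B + z\right)\right) = - 9 B z + \left(-2 + z + 2 B\right) = -2 + z + 2 B - 9 B z$)
$\sqrt{1757610 - 11528 a{\left(D{\left(5,-3 \right)},y \right)}} = \sqrt{1757610 - 11528 \left(-2 - 3 + 2 \cdot 81 - 729 \left(-3\right)\right)} = \sqrt{1757610 - 11528 \left(-2 - 3 + 162 + 2187\right)} = \sqrt{1757610 - 27021632} = \sqrt{-25264022} = i \sqrt{25264022}$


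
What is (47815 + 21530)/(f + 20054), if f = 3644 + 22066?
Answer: 69345/45764 ≈ 1.5153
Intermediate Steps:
f = 25710
(47815 + 21530)/(f + 20054) = (47815 + 21530)/(25710 + 20054) = 69345/45764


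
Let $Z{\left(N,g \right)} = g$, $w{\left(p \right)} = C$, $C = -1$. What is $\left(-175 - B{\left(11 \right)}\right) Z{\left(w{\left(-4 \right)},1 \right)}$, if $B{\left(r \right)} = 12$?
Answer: $-187$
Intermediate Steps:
$w{\left(p \right)} = -1$
$\left(-175 - B{\left(11 \right)}\right) Z{\left(w{\left(-4 \right)},1 \right)} = \left(-175 - 12\right) 1 = \left(-187\right) 1 = -187$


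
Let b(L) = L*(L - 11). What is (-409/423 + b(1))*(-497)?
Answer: 2305583/423 ≈ 5450.5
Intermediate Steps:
b(L) = L*(-11 + L)
(-409/423 + b(1))*(-497) = (-409/423 + 1*(-11 + 1))*(-497) = (-409*1/423 + 1*(-10))*(-497) = (-409/423 - 10)*(-497) = -4639/423*(-497) = 2305583/423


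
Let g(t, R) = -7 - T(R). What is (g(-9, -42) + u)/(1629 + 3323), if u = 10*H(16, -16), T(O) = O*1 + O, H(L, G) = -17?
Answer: -93/4952 ≈ -0.018780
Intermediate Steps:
T(O) = 2*O (T(O) = O + O = 2*O)
u = -170 (u = 10*(-17) = -170)
g(t, R) = -7 - 2*R
(g(-9, -42) + u)/(1629 + 3323) = ((-7 - 2*(-42)) - 170)/(1629 + 3323) = ((-7 + 84) - 170)/4952 = (77 - 170)*(1/4952) = -93*1/4952 = -93/4952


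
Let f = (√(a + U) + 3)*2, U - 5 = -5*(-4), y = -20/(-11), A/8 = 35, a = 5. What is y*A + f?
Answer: 5666/11 + 2*√30 ≈ 526.04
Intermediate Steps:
A = 280 (A = 8*35 = 280)
y = 20/11 (y = -20*(-1/11) = 20/11 ≈ 1.8182)
U = 25 (U = 5 - 5*(-4) = 5 + 20 = 25)
f = 6 + 2*√30 (f = (√(5 + 25) + 3)*2 = (√30 + 3)*2 = (3 + √30)*2 = 6 + 2*√30 ≈ 16.954)
y*A + f = (20/11)*280 + (6 + 2*√30) = 5600/11 + (6 + 2*√30) = 5666/11 + 2*√30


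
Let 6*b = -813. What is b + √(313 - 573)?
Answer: -271/2 + 2*I*√65 ≈ -135.5 + 16.125*I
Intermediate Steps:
b = -271/2 (b = (⅙)*(-813) = -271/2 ≈ -135.50)
b + √(313 - 573) = -271/2 + √(313 - 573) = -271/2 + √(-260) = -271/2 + 2*I*√65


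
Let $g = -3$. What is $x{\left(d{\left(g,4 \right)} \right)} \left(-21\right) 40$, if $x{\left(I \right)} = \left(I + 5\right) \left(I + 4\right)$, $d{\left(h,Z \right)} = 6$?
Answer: $-92400$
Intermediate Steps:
$x{\left(I \right)} = \left(4 + I\right) \left(5 + I\right)$ ($x{\left(I \right)} = \left(5 + I\right) \left(4 + I\right) = \left(4 + I\right) \left(5 + I\right)$)
$x{\left(d{\left(g,4 \right)} \right)} \left(-21\right) 40 = \left(20 + 6^{2} + 9 \cdot 6\right) \left(-21\right) 40 = \left(20 + 36 + 54\right) \left(-21\right) 40 = 110 \left(-21\right) 40 = \left(-2310\right) 40 = -92400$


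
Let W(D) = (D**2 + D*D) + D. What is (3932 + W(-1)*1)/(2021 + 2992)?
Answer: 437/557 ≈ 0.78456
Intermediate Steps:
W(D) = D + 2*D**2 (W(D) = (D**2 + D**2) + D = 2*D**2 + D = D + 2*D**2)
(3932 + W(-1)*1)/(2021 + 2992) = (3932 - (1 + 2*(-1))*1)/(2021 + 2992) = (3932 - (1 - 2)*1)/5013 = (3932 - 1*(-1)*1)*(1/5013) = (3932 + 1*1)*(1/5013) = (3932 + 1)*(1/5013) = 3933*(1/5013) = 437/557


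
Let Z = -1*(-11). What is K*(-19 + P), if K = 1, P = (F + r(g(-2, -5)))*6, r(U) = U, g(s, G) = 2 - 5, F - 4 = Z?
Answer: 53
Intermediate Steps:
Z = 11
F = 15 (F = 4 + 11 = 15)
g(s, G) = -3
P = 72 (P = (15 - 3)*6 = 12*6 = 72)
K*(-19 + P) = 1*(-19 + 72) = 1*53 = 53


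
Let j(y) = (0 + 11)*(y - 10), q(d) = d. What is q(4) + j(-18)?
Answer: -304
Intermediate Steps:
j(y) = -110 + 11*y (j(y) = 11*(-10 + y) = -110 + 11*y)
q(4) + j(-18) = 4 + (-110 + 11*(-18)) = 4 + (-110 - 198) = 4 - 308 = -304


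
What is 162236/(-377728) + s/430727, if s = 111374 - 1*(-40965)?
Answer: -280379995/3697673824 ≈ -0.075826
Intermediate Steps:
s = 152339 (s = 111374 + 40965 = 152339)
162236/(-377728) + s/430727 = 162236/(-377728) + 152339/430727 = 162236*(-1/377728) + 152339*(1/430727) = -40559/94432 + 13849/39157 = -280379995/3697673824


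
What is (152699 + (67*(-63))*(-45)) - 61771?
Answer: 280873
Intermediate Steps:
(152699 + (67*(-63))*(-45)) - 61771 = (152699 - 4221*(-45)) - 61771 = (152699 + 189945) - 61771 = 342644 - 61771 = 280873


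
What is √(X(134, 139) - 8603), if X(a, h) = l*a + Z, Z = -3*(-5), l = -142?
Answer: 4*I*√1726 ≈ 166.18*I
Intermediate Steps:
Z = 15
X(a, h) = 15 - 142*a (X(a, h) = -142*a + 15 = 15 - 142*a)
√(X(134, 139) - 8603) = √((15 - 142*134) - 8603) = √((15 - 19028) - 8603) = √(-19013 - 8603) = √(-27616) = 4*I*√1726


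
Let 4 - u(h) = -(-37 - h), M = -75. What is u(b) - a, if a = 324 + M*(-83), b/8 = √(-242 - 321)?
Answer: -6582 - 8*I*√563 ≈ -6582.0 - 189.82*I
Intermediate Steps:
b = 8*I*√563 (b = 8*√(-242 - 321) = 8*√(-563) = 8*(I*√563) = 8*I*√563 ≈ 189.82*I)
u(h) = -33 - h (u(h) = 4 - (-1)*(-37 - h) = 4 - (37 + h) = 4 + (-37 - h) = -33 - h)
a = 6549 (a = 324 - 75*(-83) = 324 + 6225 = 6549)
u(b) - a = (-33 - 8*I*√563) - 1*6549 = (-33 - 8*I*√563) - 6549 = -6582 - 8*I*√563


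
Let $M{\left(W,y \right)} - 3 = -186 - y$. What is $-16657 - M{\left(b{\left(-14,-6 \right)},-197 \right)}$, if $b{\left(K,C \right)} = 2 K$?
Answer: $-16671$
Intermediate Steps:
$M{\left(W,y \right)} = -183 - y$ ($M{\left(W,y \right)} = 3 - \left(186 + y\right) = -183 - y$)
$-16657 - M{\left(b{\left(-14,-6 \right)},-197 \right)} = -16657 - \left(-183 - -197\right) = -16657 - \left(-183 + 197\right) = -16657 - 14 = -16671$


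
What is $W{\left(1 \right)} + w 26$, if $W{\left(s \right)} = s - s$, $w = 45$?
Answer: $1170$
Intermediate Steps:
$W{\left(s \right)} = 0$
$W{\left(1 \right)} + w 26 = 0 + 45 \cdot 26 = 0 + 1170 = 1170$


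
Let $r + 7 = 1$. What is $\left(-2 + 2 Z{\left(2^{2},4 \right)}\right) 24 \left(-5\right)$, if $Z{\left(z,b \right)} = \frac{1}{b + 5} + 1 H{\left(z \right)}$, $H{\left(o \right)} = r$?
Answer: $\frac{4960}{3} \approx 1653.3$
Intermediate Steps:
$r = -6$ ($r = -7 + 1 = -6$)
$H{\left(o \right)} = -6$
$Z{\left(z,b \right)} = -6 + \frac{1}{5 + b}$ ($Z{\left(z,b \right)} = \frac{1}{b + 5} + 1 \left(-6\right) = \frac{1}{5 + b} - 6 = -6 + \frac{1}{5 + b}$)
$\left(-2 + 2 Z{\left(2^{2},4 \right)}\right) 24 \left(-5\right) = \left(-2 + 2 \frac{-29 - 24}{5 + 4}\right) 24 \left(-5\right) = \left(-2 + 2 \frac{-29 - 24}{9}\right) 24 \left(-5\right) = \left(-2 + 2 \cdot \frac{1}{9} \left(-53\right)\right) 24 \left(-5\right) = \left(-2 + 2 \left(- \frac{53}{9}\right)\right) 24 \left(-5\right) = \left(-2 - \frac{106}{9}\right) 24 \left(-5\right) = \left(- \frac{124}{9}\right) 24 \left(-5\right) = \left(- \frac{992}{3}\right) \left(-5\right) = \frac{4960}{3}$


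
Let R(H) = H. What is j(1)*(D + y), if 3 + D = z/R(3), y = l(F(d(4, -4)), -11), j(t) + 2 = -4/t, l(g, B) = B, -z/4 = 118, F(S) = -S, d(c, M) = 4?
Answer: 1028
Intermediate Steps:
z = -472 (z = -4*118 = -472)
j(t) = -2 - 4/t
y = -11
D = -481/3 (D = -3 - 472/3 = -481/3 ≈ -160.33)
j(1)*(D + y) = (-2 - 4/1)*(-481/3 - 11) = (-2 - 4*1)*(-514/3) = (-2 - 4)*(-514/3) = -6*(-514/3) = 1028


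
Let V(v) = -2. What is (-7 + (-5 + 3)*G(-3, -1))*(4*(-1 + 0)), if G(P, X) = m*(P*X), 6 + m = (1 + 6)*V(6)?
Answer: -452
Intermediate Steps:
m = -20 (m = -6 + (1 + 6)*(-2) = -6 + 7*(-2) = -6 - 14 = -20)
G(P, X) = -20*P*X
(-7 + (-5 + 3)*G(-3, -1))*(4*(-1 + 0)) = (-7 + (-5 + 3)*(-20*(-3)*(-1)))*(4*(-1 + 0)) = (-7 - 2*(-60))*(4*(-1)) = (-7 + 120)*(-4) = 113*(-4) = -452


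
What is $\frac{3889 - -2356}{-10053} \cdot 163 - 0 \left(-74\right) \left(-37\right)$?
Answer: $- \frac{1017935}{10053} \approx -101.26$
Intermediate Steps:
$\frac{3889 - -2356}{-10053} \cdot 163 - 0 \left(-74\right) \left(-37\right) = \left(3889 + 2356\right) \left(- \frac{1}{10053}\right) 163 - 0 \left(-37\right) = 6245 \left(- \frac{1}{10053}\right) 163 - 0 = \left(- \frac{6245}{10053}\right) 163 + 0 = - \frac{1017935}{10053} + 0 = - \frac{1017935}{10053}$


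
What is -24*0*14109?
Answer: 0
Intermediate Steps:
-24*0*14109 = 0*14109 = 0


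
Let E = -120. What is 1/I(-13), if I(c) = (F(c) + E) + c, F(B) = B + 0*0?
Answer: -1/146 ≈ -0.0068493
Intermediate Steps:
F(B) = B (F(B) = B + 0 = B)
I(c) = -120 + 2*c (I(c) = (c - 120) + c = (-120 + c) + c = -120 + 2*c)
1/I(-13) = 1/(-120 + 2*(-13)) = 1/(-120 - 26) = 1/(-146) = -1/146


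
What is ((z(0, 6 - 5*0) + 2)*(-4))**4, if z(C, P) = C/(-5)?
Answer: 4096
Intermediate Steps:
z(C, P) = -C/5 (z(C, P) = C*(-1/5) = -C/5)
((z(0, 6 - 5*0) + 2)*(-4))**4 = ((-1/5*0 + 2)*(-4))**4 = ((0 + 2)*(-4))**4 = (2*(-4))**4 = (-8)**4 = 4096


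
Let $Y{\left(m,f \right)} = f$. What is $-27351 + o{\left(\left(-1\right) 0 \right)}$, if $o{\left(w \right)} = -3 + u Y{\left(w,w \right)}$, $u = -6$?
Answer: $-27354$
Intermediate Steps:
$o{\left(w \right)} = -3 - 6 w$
$-27351 + o{\left(\left(-1\right) 0 \right)} = -27351 - \left(3 + 6 \left(\left(-1\right) 0\right)\right) = -27351 - 3 = -27354$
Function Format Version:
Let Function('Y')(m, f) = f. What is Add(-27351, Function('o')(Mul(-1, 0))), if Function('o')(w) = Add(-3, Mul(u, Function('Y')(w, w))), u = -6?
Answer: -27354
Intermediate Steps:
Function('o')(w) = Add(-3, Mul(-6, w))
Add(-27351, Function('o')(Mul(-1, 0))) = Add(-27351, Add(-3, Mul(-6, Mul(-1, 0)))) = Add(-27351, Add(-3, Mul(-6, 0))) = Add(-27351, Add(-3, 0)) = Add(-27351, -3) = -27354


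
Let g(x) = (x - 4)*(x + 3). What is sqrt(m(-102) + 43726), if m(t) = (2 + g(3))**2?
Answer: sqrt(43742) ≈ 209.15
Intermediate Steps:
g(x) = (-4 + x)*(3 + x)
m(t) = 16 (m(t) = (2 + (-12 + 3**2 - 1*3))**2 = (2 + (-12 + 9 - 3))**2 = (2 - 6)**2 = (-4)**2 = 16)
sqrt(m(-102) + 43726) = sqrt(16 + 43726) = sqrt(43742)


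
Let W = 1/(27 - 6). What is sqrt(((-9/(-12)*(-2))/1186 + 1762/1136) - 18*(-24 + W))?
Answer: sqrt(601342174394402)/1178884 ≈ 20.801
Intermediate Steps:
W = 1/21 ≈ 0.047619
sqrt(((-9/(-12)*(-2))/1186 + 1762/1136) - 18*(-24 + W)) = sqrt(((-9/(-12)*(-2))/1186 + 1762/1136) - 18*(-24 + 1/21)) = sqrt(((-9*(-1/12)*(-2))*(1/1186) + 1762*(1/1136)) - 18*(-503/21)) = sqrt((((3/4)*(-2))*(1/1186) + 881/568) + 3018/7) = sqrt((-3/2*1/1186 + 881/568) + 3018/7) = sqrt((-3/2372 + 881/568) + 3018/7) = sqrt(522007/336824 + 3018/7) = sqrt(1020188881/2357768) = sqrt(601342174394402)/1178884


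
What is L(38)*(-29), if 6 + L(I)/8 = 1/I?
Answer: 26332/19 ≈ 1385.9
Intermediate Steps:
L(I) = -48 + 8/I
L(38)*(-29) = (-48 + 8/38)*(-29) = (-48 + 8*(1/38))*(-29) = (-48 + 4/19)*(-29) = -908/19*(-29) = 26332/19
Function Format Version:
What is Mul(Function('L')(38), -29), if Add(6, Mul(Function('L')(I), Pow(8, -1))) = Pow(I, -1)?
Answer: Rational(26332, 19) ≈ 1385.9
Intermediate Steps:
Function('L')(I) = Add(-48, Mul(8, Pow(I, -1)))
Mul(Function('L')(38), -29) = Mul(Add(-48, Mul(8, Pow(38, -1))), -29) = Mul(Add(-48, Mul(8, Rational(1, 38))), -29) = Mul(Add(-48, Rational(4, 19)), -29) = Mul(Rational(-908, 19), -29) = Rational(26332, 19)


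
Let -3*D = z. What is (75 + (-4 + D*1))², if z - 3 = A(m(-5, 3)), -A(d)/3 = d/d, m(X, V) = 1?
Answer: 5041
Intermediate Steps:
A(d) = -3 (A(d) = -3*d/d = -3*1 = -3)
z = 0 (z = 3 - 3 = 0)
D = 0 (D = -⅓*0 = 0)
(75 + (-4 + D*1))² = (75 + (-4 + 0*1))² = (75 + (-4 + 0))² = (75 - 4)² = 71² = 5041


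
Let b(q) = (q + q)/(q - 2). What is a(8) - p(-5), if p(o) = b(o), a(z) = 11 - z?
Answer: 11/7 ≈ 1.5714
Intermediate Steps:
b(q) = 2*q/(-2 + q) (b(q) = (2*q)/(-2 + q) = 2*q/(-2 + q))
p(o) = 2*o/(-2 + o)
a(8) - p(-5) = (11 - 1*8) - 2*(-5)/(-2 - 5) = (11 - 8) - 2*(-5)/(-7) = 3 - 2*(-5)*(-1)/7 = 3 - 1*10/7 = 3 - 10/7 = 11/7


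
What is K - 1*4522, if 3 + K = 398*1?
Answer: -4127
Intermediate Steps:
K = 395 (K = -3 + 398*1 = -3 + 398 = 395)
K - 1*4522 = 395 - 1*4522 = 395 - 4522 = -4127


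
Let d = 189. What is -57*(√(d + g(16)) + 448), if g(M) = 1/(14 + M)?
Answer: -25536 - 19*√170130/10 ≈ -26320.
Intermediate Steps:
-57*(√(d + g(16)) + 448) = -57*(√(189 + 1/(14 + 16)) + 448) = -57*(√(189 + 1/30) + 448) = -57*(√(5671/30) + 448) = -57*(√170130/30 + 448) = -57*(448 + √170130/30) = -25536 - 19*√170130/10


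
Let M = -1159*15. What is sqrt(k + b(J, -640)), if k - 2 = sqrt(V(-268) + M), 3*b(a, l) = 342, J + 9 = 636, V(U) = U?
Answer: sqrt(116 + I*sqrt(17653)) ≈ 12.091 + 5.4944*I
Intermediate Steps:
M = -17385
J = 627 (J = -9 + 636 = 627)
b(a, l) = 114 (b(a, l) = (1/3)*342 = 114)
k = 2 + I*sqrt(17653) (k = 2 + sqrt(-268 - 17385) = 2 + sqrt(-17653) = 2 + I*sqrt(17653) ≈ 2.0 + 132.86*I)
sqrt(k + b(J, -640)) = sqrt((2 + I*sqrt(17653)) + 114) = sqrt(116 + I*sqrt(17653))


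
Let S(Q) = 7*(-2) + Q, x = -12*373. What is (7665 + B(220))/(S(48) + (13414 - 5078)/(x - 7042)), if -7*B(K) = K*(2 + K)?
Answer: 27729585/1341466 ≈ 20.671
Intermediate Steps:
B(K) = -K*(2 + K)/7
x = -4476
S(Q) = -14 + Q
(7665 + B(220))/(S(48) + (13414 - 5078)/(x - 7042)) = (7665 - ⅐*220*(2 + 220))/((-14 + 48) + (13414 - 5078)/(-4476 - 7042)) = (7665 - ⅐*220*222)/(34 + 8336/(-11518)) = (7665 - 48840/7)/(34 + 8336*(-1/11518)) = 4815/(7*(34 - 4168/5759)) = 4815/(7*(191638/5759)) = (4815/7)*(5759/191638) = 27729585/1341466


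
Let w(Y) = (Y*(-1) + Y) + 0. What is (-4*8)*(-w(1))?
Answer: 0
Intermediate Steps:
w(Y) = 0 (w(Y) = (-Y + Y) + 0 = 0 + 0 = 0)
(-4*8)*(-w(1)) = (-4*8)*(-1*0) = -32*0 = 0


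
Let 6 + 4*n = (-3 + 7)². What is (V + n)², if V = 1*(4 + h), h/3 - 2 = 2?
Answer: 1369/4 ≈ 342.25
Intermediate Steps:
h = 12 (h = 6 + 3*2 = 6 + 6 = 12)
n = 5/2 (n = -3/2 + (-3 + 7)²/4 = -3/2 + (¼)*4² = -3/2 + (¼)*16 = -3/2 + 4 = 5/2 ≈ 2.5000)
V = 16 (V = 1*(4 + 12) = 1*16 = 16)
(V + n)² = (16 + 5/2)² = (37/2)² = 1369/4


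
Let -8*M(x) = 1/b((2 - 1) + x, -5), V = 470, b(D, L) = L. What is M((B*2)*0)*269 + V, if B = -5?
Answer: 19069/40 ≈ 476.73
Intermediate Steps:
M(x) = 1/40 (M(x) = -1/8/(-5) = -1/8*(-1/5) = 1/40)
M((B*2)*0)*269 + V = (1/40)*269 + 470 = 269/40 + 470 = 19069/40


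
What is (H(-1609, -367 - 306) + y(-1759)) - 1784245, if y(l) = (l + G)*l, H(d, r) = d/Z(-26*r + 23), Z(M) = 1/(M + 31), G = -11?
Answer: -26911983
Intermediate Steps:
Z(M) = 1/(31 + M)
H(d, r) = d*(54 - 26*r) (H(d, r) = d/(1/(31 + (-26*r + 23))) = d/(1/(31 + (23 - 26*r))) = d/(1/(54 - 26*r)) = d*(54 - 26*r))
y(l) = l*(-11 + l) (y(l) = (l - 11)*l = (-11 + l)*l = l*(-11 + l))
(H(-1609, -367 - 306) + y(-1759)) - 1784245 = (2*(-1609)*(27 - 13*(-367 - 306)) - 1759*(-11 - 1759)) - 1784245 = (2*(-1609)*(27 - 13*(-673)) - 1759*(-1770)) - 1784245 = (2*(-1609)*(27 + 8749) + 3113430) - 1784245 = (2*(-1609)*8776 + 3113430) - 1784245 = (-28241168 + 3113430) - 1784245 = -25127738 - 1784245 = -26911983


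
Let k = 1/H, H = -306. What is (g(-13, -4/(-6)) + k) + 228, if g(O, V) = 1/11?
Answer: 767743/3366 ≈ 228.09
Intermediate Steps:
g(O, V) = 1/11
k = -1/306 (k = 1/(-306) = -1/306 ≈ -0.0032680)
(g(-13, -4/(-6)) + k) + 228 = (1/11 - 1/306) + 228 = 295/3366 + 228 = 767743/3366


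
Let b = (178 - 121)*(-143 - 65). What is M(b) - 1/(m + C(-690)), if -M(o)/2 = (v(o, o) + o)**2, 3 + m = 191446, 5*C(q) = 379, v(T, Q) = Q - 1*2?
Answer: -1077013241853653/957594 ≈ -1.1247e+9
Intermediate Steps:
v(T, Q) = -2 + Q (v(T, Q) = Q - 2 = -2 + Q)
C(q) = 379/5 (C(q) = (1/5)*379 = 379/5)
m = 191443 (m = -3 + 191446 = 191443)
b = -11856 (b = 57*(-208) = -11856)
M(o) = -2*(-2 + 2*o)**2 (M(o) = -2*((-2 + o) + o)**2 = -2*(-2 + 2*o)**2)
M(b) - 1/(m + C(-690)) = -8*(-1 - 11856)**2 - 1/(191443 + 379/5) = -8*(-11857)**2 - 1/957594/5 = -8*140588449 - 1*5/957594 = -1124707592 - 5/957594 = -1077013241853653/957594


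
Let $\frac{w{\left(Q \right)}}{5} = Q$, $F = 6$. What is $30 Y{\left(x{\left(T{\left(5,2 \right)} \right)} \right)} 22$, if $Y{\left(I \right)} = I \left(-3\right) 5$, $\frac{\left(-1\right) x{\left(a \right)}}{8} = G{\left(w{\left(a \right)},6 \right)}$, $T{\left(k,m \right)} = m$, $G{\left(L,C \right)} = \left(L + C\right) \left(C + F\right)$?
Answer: $15206400$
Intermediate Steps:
$w{\left(Q \right)} = 5 Q$
$G{\left(L,C \right)} = \left(6 + C\right) \left(C + L\right)$ ($G{\left(L,C \right)} = \left(L + C\right) \left(C + 6\right) = \left(C + L\right) \left(6 + C\right) = \left(6 + C\right) \left(C + L\right)$)
$x{\left(a \right)} = -576 - 480 a$ ($x{\left(a \right)} = - 8 \left(6^{2} + 6 \cdot 6 + 6 \cdot 5 a + 6 \cdot 5 a\right) = - 8 \left(36 + 36 + 30 a + 30 a\right) = - 8 \left(72 + 60 a\right) = -576 - 480 a$)
$Y{\left(I \right)} = - 15 I$ ($Y{\left(I \right)} = - 3 I 5 = - 15 I$)
$30 Y{\left(x{\left(T{\left(5,2 \right)} \right)} \right)} 22 = 30 \left(- 15 \left(-576 - 960\right)\right) 22 = 30 \left(\left(-15\right) \left(-1536\right)\right) 22 = 30 \cdot 23040 \cdot 22 = 691200 \cdot 22 = 15206400$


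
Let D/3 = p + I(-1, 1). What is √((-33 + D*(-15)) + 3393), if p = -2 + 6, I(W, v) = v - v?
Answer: 2*√795 ≈ 56.391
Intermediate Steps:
I(W, v) = 0
p = 4
D = 12 (D = 3*(4 + 0) = 3*4 = 12)
√((-33 + D*(-15)) + 3393) = √((-33 + 12*(-15)) + 3393) = √((-33 - 180) + 3393) = √(-213 + 3393) = √3180 = 2*√795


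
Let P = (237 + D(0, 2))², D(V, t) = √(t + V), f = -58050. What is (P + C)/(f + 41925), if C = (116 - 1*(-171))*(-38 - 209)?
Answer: 4906/5375 - 158*√2/5375 ≈ 0.87117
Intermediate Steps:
D(V, t) = √(V + t)
P = (237 + √2)² (P = (237 + √(0 + 2))² = (237 + √2)² ≈ 56841.)
C = -70889 (C = (116 + 171)*(-247) = 287*(-247) = -70889)
(P + C)/(f + 41925) = ((237 + √2)² - 70889)/(-58050 + 41925) = (-70889 + (237 + √2)²)/(-16125) = (-70889 + (237 + √2)²)*(-1/16125) = 70889/16125 - (237 + √2)²/16125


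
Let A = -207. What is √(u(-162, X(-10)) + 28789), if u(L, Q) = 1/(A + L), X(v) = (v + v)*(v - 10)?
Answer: 2*√108887185/123 ≈ 169.67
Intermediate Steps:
X(v) = 2*v*(-10 + v) (X(v) = (2*v)*(-10 + v) = 2*v*(-10 + v))
u(L, Q) = 1/(-207 + L)
√(u(-162, X(-10)) + 28789) = √(1/(-207 - 162) + 28789) = √(1/(-369) + 28789) = √(-1/369 + 28789) = √(10623140/369) = 2*√108887185/123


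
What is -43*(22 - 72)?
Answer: 2150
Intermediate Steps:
-43*(22 - 72) = -43*(-50) = 2150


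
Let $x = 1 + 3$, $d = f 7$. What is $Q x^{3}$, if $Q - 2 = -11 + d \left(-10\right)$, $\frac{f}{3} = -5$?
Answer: $66624$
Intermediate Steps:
$f = -15$ ($f = 3 \left(-5\right) = -15$)
$d = -105$ ($d = \left(-15\right) 7 = -105$)
$x = 4$
$Q = 1041$ ($Q = 2 - -1039 = 2 + \left(-11 + 1050\right) = 2 + 1039 = 1041$)
$Q x^{3} = 1041 \cdot 4^{3} = 1041 \cdot 64 = 66624$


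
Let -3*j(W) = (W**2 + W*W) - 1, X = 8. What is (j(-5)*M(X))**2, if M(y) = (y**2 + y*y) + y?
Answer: 44408896/9 ≈ 4.9343e+6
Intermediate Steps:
M(y) = y + 2*y**2 (M(y) = (y**2 + y**2) + y = 2*y**2 + y = y + 2*y**2)
j(W) = 1/3 - 2*W**2/3 (j(W) = -((W**2 + W*W) - 1)/3 = -((W**2 + W**2) - 1)/3 = -(2*W**2 - 1)/3 = -(-1 + 2*W**2)/3 = 1/3 - 2*W**2/3)
(j(-5)*M(X))**2 = ((1/3 - 2/3*(-5)**2)*(8*(1 + 2*8)))**2 = ((1/3 - 2/3*25)*(8*(1 + 16)))**2 = ((1/3 - 50/3)*(8*17))**2 = (-49/3*136)**2 = (-6664/3)**2 = 44408896/9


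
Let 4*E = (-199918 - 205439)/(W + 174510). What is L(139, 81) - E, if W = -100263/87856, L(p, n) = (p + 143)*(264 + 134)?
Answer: 30188982561320/268976321 ≈ 1.1224e+5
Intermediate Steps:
L(p, n) = 56914 + 398*p (L(p, n) = (143 + p)*398 = 56914 + 398*p)
W = -5277/4624 (W = -100263*1/87856 = -5277/4624 ≈ -1.1412)
E = -156197564/268976321 (E = ((-199918 - 205439)/(-5277/4624 + 174510))/4 = (-405357/806928963/4624)/4 = (-405357*4624/806928963)/4 = (¼)*(-624790256/268976321) = -156197564/268976321 ≈ -0.58071)
L(139, 81) - E = (56914 + 398*139) - 1*(-156197564/268976321) = (56914 + 55322) + 156197564/268976321 = 112236 + 156197564/268976321 = 30188982561320/268976321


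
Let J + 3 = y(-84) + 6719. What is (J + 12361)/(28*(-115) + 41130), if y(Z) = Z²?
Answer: 26133/37910 ≈ 0.68934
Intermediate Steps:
J = 13772 (J = -3 + ((-84)² + 6719) = -3 + (7056 + 6719) = -3 + 13775 = 13772)
(J + 12361)/(28*(-115) + 41130) = (13772 + 12361)/(28*(-115) + 41130) = 26133/(-3220 + 41130) = 26133/37910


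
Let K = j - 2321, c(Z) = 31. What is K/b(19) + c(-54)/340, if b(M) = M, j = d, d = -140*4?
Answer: -978951/6460 ≈ -151.54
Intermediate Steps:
d = -560
j = -560
K = -2881 (K = -560 - 2321 = -2881)
K/b(19) + c(-54)/340 = -2881/19 + 31/340 = -978951/6460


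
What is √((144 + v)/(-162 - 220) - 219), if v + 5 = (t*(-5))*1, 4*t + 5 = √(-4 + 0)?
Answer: √(-128051366 + 3820*I)/764 ≈ 0.00022093 + 14.811*I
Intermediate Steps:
t = -5/4 + I/2 (t = -5/4 + √(-4 + 0)/4 = -5/4 + √(-4)/4 = -5/4 + (2*I)/4 = -5/4 + I/2 ≈ -1.25 + 0.5*I)
v = 5/4 - 5*I/2 (v = -5 + ((-5/4 + I/2)*(-5))*1 = -5 + (25/4 - 5*I/2)*1 = -5 + (25/4 - 5*I/2) = 5/4 - 5*I/2 ≈ 1.25 - 2.5*I)
√((144 + v)/(-162 - 220) - 219) = √((144 + (5/4 - 5*I/2))/(-162 - 220) - 219) = √((581/4 - 5*I/2)/(-382) - 219) = √((581/4 - 5*I/2)*(-1/382) - 219) = √((-581/1528 + 5*I/764) - 219) = √(-335213/1528 + 5*I/764)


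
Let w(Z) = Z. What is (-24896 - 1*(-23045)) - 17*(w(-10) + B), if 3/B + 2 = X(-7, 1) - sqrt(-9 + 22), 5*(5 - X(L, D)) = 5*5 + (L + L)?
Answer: -172803/103 + 425*sqrt(13)/103 ≈ -1662.8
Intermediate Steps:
X(L, D) = -2*L/5 (X(L, D) = 5 - (5*5 + (L + L))/5 = 5 - (25 + 2*L)/5 = 5 + (-5 - 2*L/5) = -2*L/5)
B = 3/(4/5 - sqrt(13)) (B = 3/(-2 + (-2/5*(-7) - sqrt(-9 + 22))) = 3/(-2 + (14/5 - sqrt(13))) = 3/(4/5 - sqrt(13)) ≈ -1.0693)
(-24896 - 1*(-23045)) - 17*(w(-10) + B) = (-24896 - 1*(-23045)) - 17*(-10 + (-20/103 - 25*sqrt(13)/103)) = (-24896 + 23045) - 17*(-1050/103 - 25*sqrt(13)/103) = -1851 - (-17850/103 - 425*sqrt(13)/103) = -1851 + (17850/103 + 425*sqrt(13)/103) = -172803/103 + 425*sqrt(13)/103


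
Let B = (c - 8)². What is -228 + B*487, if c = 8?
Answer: -228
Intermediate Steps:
B = 0 (B = (8 - 8)² = 0² = 0)
-228 + B*487 = -228 + 0*487 = -228 + 0 = -228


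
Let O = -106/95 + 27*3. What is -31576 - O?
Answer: -3007309/95 ≈ -31656.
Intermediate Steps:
O = 7589/95 (O = -106*1/95 + 81 = -106/95 + 81 = 7589/95 ≈ 79.884)
-31576 - O = -31576 - 1*7589/95 = -31576 - 7589/95 = -3007309/95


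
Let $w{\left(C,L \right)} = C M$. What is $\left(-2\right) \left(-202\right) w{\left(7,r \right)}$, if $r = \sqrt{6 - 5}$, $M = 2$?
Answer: $5656$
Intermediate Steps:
$r = 1$ ($r = \sqrt{1} = 1$)
$w{\left(C,L \right)} = 2 C$ ($w{\left(C,L \right)} = C 2 = 2 C$)
$\left(-2\right) \left(-202\right) w{\left(7,r \right)} = \left(-2\right) \left(-202\right) 2 \cdot 7 = 404 \cdot 14 = 5656$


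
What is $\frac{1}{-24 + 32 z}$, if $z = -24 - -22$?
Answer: $- \frac{1}{88} \approx -0.011364$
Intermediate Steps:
$z = -2$ ($z = -24 + 22 = -2$)
$\frac{1}{-24 + 32 z} = \frac{1}{-24 + 32 \left(-2\right)} = \frac{1}{-24 - 64} = \frac{1}{-88} = - \frac{1}{88}$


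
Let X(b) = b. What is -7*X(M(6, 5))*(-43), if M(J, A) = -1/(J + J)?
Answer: -301/12 ≈ -25.083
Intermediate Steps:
M(J, A) = -1/(2*J)
-7*X(M(6, 5))*(-43) = -(-7)/(2*6)*(-43) = -7*(-1/12)*(-43) = (7/12)*(-43) = -301/12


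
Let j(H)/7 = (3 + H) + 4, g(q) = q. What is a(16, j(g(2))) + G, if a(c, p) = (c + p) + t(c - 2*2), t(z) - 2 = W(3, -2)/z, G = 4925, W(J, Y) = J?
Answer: 20025/4 ≈ 5006.3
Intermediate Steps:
j(H) = 49 + 7*H (j(H) = 7*((3 + H) + 4) = 7*(7 + H) = 49 + 7*H)
t(z) = 2 + 3/z
a(c, p) = 2 + c + p + 3/(-4 + c) (a(c, p) = (c + p) + (2 + 3/(c - 2*2)) = (c + p) + (2 + 3/(c - 4)) = (c + p) + (2 + 3/(-4 + c)) = 2 + c + p + 3/(-4 + c))
a(16, j(g(2))) + G = (3 + (-4 + 16)*(2 + 16 + (49 + 7*2)))/(-4 + 16) + 4925 = (3 + 12*(2 + 16 + (49 + 14)))/12 + 4925 = (3 + 12*(2 + 16 + 63))/12 + 4925 = (3 + 12*81)/12 + 4925 = (3 + 972)/12 + 4925 = (1/12)*975 + 4925 = 325/4 + 4925 = 20025/4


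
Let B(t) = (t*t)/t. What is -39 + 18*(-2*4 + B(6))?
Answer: -75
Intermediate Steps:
B(t) = t (B(t) = t²/t = t)
-39 + 18*(-2*4 + B(6)) = -39 + 18*(-2*4 + 6) = -39 + 18*(-8 + 6) = -39 + 18*(-2) = -39 - 36 = -75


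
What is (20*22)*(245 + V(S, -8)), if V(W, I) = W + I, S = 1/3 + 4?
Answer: 318560/3 ≈ 1.0619e+5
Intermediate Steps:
S = 13/3 (S = ⅓ + 4 = 13/3 ≈ 4.3333)
V(W, I) = I + W
(20*22)*(245 + V(S, -8)) = (20*22)*(245 + (-8 + 13/3)) = 440*(245 - 11/3) = 440*(724/3) = 318560/3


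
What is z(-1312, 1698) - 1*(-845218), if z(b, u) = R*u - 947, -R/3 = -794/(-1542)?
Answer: 216303541/257 ≈ 8.4165e+5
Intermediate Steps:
R = -397/257 (R = -(-2382)/(-1542) = -(-2382)*(-1)/1542 = -3*397/771 = -397/257 ≈ -1.5447)
z(b, u) = -947 - 397*u/257 (z(b, u) = -397*u/257 - 947 = -947 - 397*u/257)
z(-1312, 1698) - 1*(-845218) = (-947 - 397/257*1698) - 1*(-845218) = (-947 - 674106/257) + 845218 = -917485/257 + 845218 = 216303541/257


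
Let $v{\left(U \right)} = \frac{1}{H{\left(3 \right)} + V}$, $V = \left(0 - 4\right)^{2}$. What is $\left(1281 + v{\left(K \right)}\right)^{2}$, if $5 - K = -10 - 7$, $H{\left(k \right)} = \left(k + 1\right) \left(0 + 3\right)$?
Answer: $\frac{1286585161}{784} \approx 1.6411 \cdot 10^{6}$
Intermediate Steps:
$H{\left(k \right)} = 3 + 3 k$ ($H{\left(k \right)} = \left(1 + k\right) 3 = 3 + 3 k$)
$K = 22$ ($K = 5 - \left(-10 - 7\right) = 5 - -17 = 5 + 17 = 22$)
$V = 16$ ($V = \left(-4\right)^{2} = 16$)
$v{\left(U \right)} = \frac{1}{28}$ ($v{\left(U \right)} = \frac{1}{\left(3 + 3 \cdot 3\right) + 16} = \frac{1}{\left(3 + 9\right) + 16} = \frac{1}{12 + 16} = \frac{1}{28}$)
$\left(1281 + v{\left(K \right)}\right)^{2} = \left(1281 + \frac{1}{28}\right)^{2} = \left(\frac{35869}{28}\right)^{2} = \frac{1286585161}{784}$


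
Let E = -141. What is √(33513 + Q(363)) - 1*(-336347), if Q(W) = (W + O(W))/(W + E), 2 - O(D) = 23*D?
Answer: 336347 + √412470561/111 ≈ 3.3653e+5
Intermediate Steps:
O(D) = 2 - 23*D
Q(W) = (2 - 22*W)/(-141 + W) (Q(W) = (W + (2 - 23*W))/(W - 141) = (2 - 22*W)/(-141 + W))
√(33513 + Q(363)) - 1*(-336347) = √(33513 + 2*(1 - 11*363)/(-141 + 363)) - 1*(-336347) = √(33513 + 2*(1 - 3993)/222) + 336347 = √(33513 + 2*(1/222)*(-3992)) + 336347 = √(33513 - 3992/111) + 336347 = √(3715951/111) + 336347 = √412470561/111 + 336347 = 336347 + √412470561/111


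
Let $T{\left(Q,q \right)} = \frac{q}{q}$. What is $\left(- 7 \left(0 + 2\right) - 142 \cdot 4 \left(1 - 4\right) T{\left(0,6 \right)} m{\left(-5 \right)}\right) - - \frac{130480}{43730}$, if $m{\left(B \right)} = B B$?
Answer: $\frac{186241626}{4373} \approx 42589.0$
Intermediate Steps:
$T{\left(Q,q \right)} = 1$
$m{\left(B \right)} = B^{2}$
$\left(- 7 \left(0 + 2\right) - 142 \cdot 4 \left(1 - 4\right) T{\left(0,6 \right)} m{\left(-5 \right)}\right) - - \frac{130480}{43730} = \left(- 7 \left(0 + 2\right) - 142 \cdot 4 \left(1 - 4\right) 1 \left(-5\right)^{2}\right) - - \frac{130480}{43730} = \left(\left(-7\right) 2 - 142 \cdot 4 \left(-3\right) 1 \cdot 25\right) - \left(-130480\right) \frac{1}{43730} = \left(-14 - 142 \left(-12\right) 1 \cdot 25\right) - - \frac{13048}{4373} = \left(-14 - 142 \left(\left(-12\right) 25\right)\right) + \frac{13048}{4373} = \left(-14 - -42600\right) + \frac{13048}{4373} = \left(-14 + 42600\right) + \frac{13048}{4373} = 42586 + \frac{13048}{4373} = \frac{186241626}{4373}$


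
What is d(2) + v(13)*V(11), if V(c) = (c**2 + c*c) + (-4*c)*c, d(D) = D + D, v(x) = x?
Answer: -3142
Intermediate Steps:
d(D) = 2*D
V(c) = -2*c**2 (V(c) = (c**2 + c**2) - 4*c**2 = 2*c**2 - 4*c**2 = -2*c**2)
d(2) + v(13)*V(11) = 2*2 + 13*(-2*11**2) = 4 + 13*(-2*121) = 4 + 13*(-242) = 4 - 3146 = -3142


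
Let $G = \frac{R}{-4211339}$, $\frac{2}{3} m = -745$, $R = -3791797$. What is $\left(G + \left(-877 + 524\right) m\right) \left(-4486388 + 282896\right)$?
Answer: $- \frac{6983186740806315894}{4211339} \approx -1.6582 \cdot 10^{12}$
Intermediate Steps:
$m = - \frac{2235}{2}$ ($m = \frac{3}{2} \left(-745\right) = - \frac{2235}{2} \approx -1117.5$)
$G = \frac{3791797}{4211339}$ ($G = - \frac{3791797}{-4211339} = \left(-3791797\right) \left(- \frac{1}{4211339}\right) = \frac{3791797}{4211339} \approx 0.90038$)
$\left(G + \left(-877 + 524\right) m\right) \left(-4486388 + 282896\right) = \left(\frac{3791797}{4211339} + \left(-877 + 524\right) \left(- \frac{2235}{2}\right)\right) \left(-4486388 + 282896\right) = \left(\frac{3791797}{4211339} - - \frac{788955}{2}\right) \left(-4203492\right) = \left(\frac{3791797}{4211339} + \frac{788955}{2}\right) \left(-4203492\right) = \frac{3322564544339}{8422678} \left(-4203492\right) = - \frac{6983186740806315894}{4211339}$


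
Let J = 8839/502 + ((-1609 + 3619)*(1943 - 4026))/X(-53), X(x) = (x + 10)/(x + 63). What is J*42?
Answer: 441383600217/10793 ≈ 4.0895e+7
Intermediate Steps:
X(x) = (10 + x)/(63 + x)
J = 21018266677/21586 (J = 8839/502 + ((-1609 + 3619)*(1943 - 4026))/(((10 - 53)/(63 - 53))) = 8839*(1/502) + (2010*(-2083))/((-43/10)) = 8839/502 - 4186830/((⅒)*(-43)) = 8839/502 - 4186830/(-43/10) = 8839/502 - 4186830*(-10/43) = 8839/502 + 41868300/43 = 21018266677/21586 ≈ 9.7370e+5)
J*42 = (21018266677/21586)*42 = 441383600217/10793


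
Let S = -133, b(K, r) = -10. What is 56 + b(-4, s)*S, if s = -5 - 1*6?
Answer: 1386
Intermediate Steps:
s = -11 (s = -5 - 6 = -11)
56 + b(-4, s)*S = 56 - 10*(-133) = 56 + 1330 = 1386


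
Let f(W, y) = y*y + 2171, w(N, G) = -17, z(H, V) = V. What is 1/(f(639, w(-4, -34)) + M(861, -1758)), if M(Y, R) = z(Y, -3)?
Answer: 1/2457 ≈ 0.00040700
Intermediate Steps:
M(Y, R) = -3
f(W, y) = 2171 + y² (f(W, y) = y² + 2171 = 2171 + y²)
1/(f(639, w(-4, -34)) + M(861, -1758)) = 1/((2171 + (-17)²) - 3) = 1/((2171 + 289) - 3) = 1/(2460 - 3) = 1/2457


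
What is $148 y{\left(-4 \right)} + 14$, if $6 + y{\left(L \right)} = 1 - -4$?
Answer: $-134$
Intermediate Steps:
$y{\left(L \right)} = -1$ ($y{\left(L \right)} = -6 + \left(1 - -4\right) = -6 + \left(1 + 4\right) = -6 + 5 = -1$)
$148 y{\left(-4 \right)} + 14 = 148 \left(-1\right) + 14 = -148 + 14 = -134$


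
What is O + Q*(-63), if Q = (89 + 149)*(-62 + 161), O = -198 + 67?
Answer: -1484537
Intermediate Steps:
O = -131
Q = 23562 (Q = 238*99 = 23562)
O + Q*(-63) = -131 + 23562*(-63) = -131 - 1484406 = -1484537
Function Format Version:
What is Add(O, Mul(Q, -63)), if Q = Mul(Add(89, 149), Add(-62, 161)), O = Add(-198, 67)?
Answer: -1484537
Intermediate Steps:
O = -131
Q = 23562 (Q = Mul(238, 99) = 23562)
Add(O, Mul(Q, -63)) = Add(-131, Mul(23562, -63)) = Add(-131, -1484406) = -1484537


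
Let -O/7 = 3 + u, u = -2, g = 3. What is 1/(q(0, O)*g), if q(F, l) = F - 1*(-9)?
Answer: 1/27 ≈ 0.037037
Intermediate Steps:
O = -7 (O = -7*(3 - 2) = -7*1 = -7)
q(F, l) = 9 + F (q(F, l) = F + 9 = 9 + F)
1/(q(0, O)*g) = 1/((9 + 0)*3) = 1/(9*3) = 1/27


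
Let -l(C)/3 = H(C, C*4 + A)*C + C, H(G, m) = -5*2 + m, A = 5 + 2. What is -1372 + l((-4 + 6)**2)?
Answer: -1540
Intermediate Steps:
A = 7
H(G, m) = -10 + m
l(C) = -3*C - 3*C*(-3 + 4*C) (l(C) = -3*((-10 + (C*4 + 7))*C + C) = -3*((-10 + (4*C + 7))*C + C) = -3*((-10 + (7 + 4*C))*C + C) = -3*((-3 + 4*C)*C + C) = -3*(C*(-3 + 4*C) + C) = -3*(C + C*(-3 + 4*C)) = -3*C - 3*C*(-3 + 4*C))
-1372 + l((-4 + 6)**2) = -1372 + 6*(-4 + 6)**2*(1 - 2*(-4 + 6)**2) = -1372 + 6*2**2*(1 - 2*2**2) = -1372 + 6*4*(1 - 2*4) = -1372 + 6*4*(1 - 8) = -1372 + 6*4*(-7) = -1372 - 168 = -1540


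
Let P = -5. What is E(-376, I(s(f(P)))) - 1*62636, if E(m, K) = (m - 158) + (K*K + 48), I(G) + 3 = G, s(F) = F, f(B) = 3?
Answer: -63122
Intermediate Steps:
I(G) = -3 + G
E(m, K) = -110 + m + K² (E(m, K) = (-158 + m) + (K² + 48) = (-158 + m) + (48 + K²) = -110 + m + K²)
E(-376, I(s(f(P)))) - 1*62636 = (-110 - 376 + (-3 + 3)²) - 1*62636 = (-110 - 376 + 0²) - 62636 = (-110 - 376 + 0) - 62636 = -486 - 62636 = -63122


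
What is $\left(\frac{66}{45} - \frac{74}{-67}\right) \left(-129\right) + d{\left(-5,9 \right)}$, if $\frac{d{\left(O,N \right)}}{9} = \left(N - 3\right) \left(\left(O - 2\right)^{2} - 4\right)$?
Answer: $\frac{702938}{335} \approx 2098.3$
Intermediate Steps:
$d{\left(O,N \right)} = 9 \left(-4 + \left(-2 + O\right)^{2}\right) \left(-3 + N\right)$ ($d{\left(O,N \right)} = 9 \left(N - 3\right) \left(\left(O - 2\right)^{2} - 4\right) = 9 \left(-3 + N\right) \left(\left(-2 + O\right)^{2} - 4\right) = 9 \left(-3 + N\right) \left(-4 + \left(-2 + O\right)^{2}\right) = 9 \left(-4 + \left(-2 + O\right)^{2}\right) \left(-3 + N\right)$)
$\left(\frac{66}{45} - \frac{74}{-67}\right) \left(-129\right) + d{\left(-5,9 \right)} = \left(\frac{66}{45} - \frac{74}{-67}\right) \left(-129\right) + 9 \left(-5\right) \left(12 - 36 - -15 + 9 \left(-5\right)\right) = \left(66 \cdot \frac{1}{45} - - \frac{74}{67}\right) \left(-129\right) + 9 \left(-5\right) \left(12 - 36 + 15 - 45\right) = \left(\frac{22}{15} + \frac{74}{67}\right) \left(-129\right) + 9 \left(-5\right) \left(-54\right) = \frac{2584}{1005} \left(-129\right) + 2430 = - \frac{111112}{335} + 2430 = \frac{702938}{335}$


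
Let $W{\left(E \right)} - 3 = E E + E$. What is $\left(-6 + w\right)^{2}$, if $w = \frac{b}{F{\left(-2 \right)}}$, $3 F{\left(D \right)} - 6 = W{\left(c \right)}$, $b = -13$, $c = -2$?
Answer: $\frac{11025}{121} \approx 91.116$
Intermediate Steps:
$W{\left(E \right)} = 3 + E + E^{2}$ ($W{\left(E \right)} = 3 + \left(E E + E\right) = 3 + \left(E^{2} + E\right) = 3 + \left(E + E^{2}\right) = 3 + E + E^{2}$)
$F{\left(D \right)} = \frac{11}{3}$ ($F{\left(D \right)} = 2 + \frac{3 - 2 + \left(-2\right)^{2}}{3} = 2 + \frac{3 - 2 + 4}{3} = 2 + \frac{1}{3} \cdot 5 = 2 + \frac{5}{3} = \frac{11}{3}$)
$w = - \frac{39}{11}$ ($w = - \frac{13}{\frac{11}{3}} = \left(-13\right) \frac{3}{11} = - \frac{39}{11} \approx -3.5455$)
$\left(-6 + w\right)^{2} = \left(-6 - \frac{39}{11}\right)^{2} = \left(- \frac{105}{11}\right)^{2} = \frac{11025}{121}$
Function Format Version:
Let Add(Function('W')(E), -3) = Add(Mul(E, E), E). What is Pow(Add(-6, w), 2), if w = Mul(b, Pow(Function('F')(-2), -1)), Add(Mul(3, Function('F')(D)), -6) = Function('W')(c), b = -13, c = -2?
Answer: Rational(11025, 121) ≈ 91.116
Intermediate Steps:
Function('W')(E) = Add(3, E, Pow(E, 2)) (Function('W')(E) = Add(3, Add(Mul(E, E), E)) = Add(3, Add(Pow(E, 2), E)) = Add(3, Add(E, Pow(E, 2))) = Add(3, E, Pow(E, 2)))
Function('F')(D) = Rational(11, 3) (Function('F')(D) = Add(2, Mul(Rational(1, 3), Add(3, -2, Pow(-2, 2)))) = Add(2, Mul(Rational(1, 3), Add(3, -2, 4))) = Add(2, Mul(Rational(1, 3), 5)) = Add(2, Rational(5, 3)) = Rational(11, 3))
w = Rational(-39, 11) (w = Mul(-13, Pow(Rational(11, 3), -1)) = Mul(-13, Rational(3, 11)) = Rational(-39, 11) ≈ -3.5455)
Pow(Add(-6, w), 2) = Pow(Add(-6, Rational(-39, 11)), 2) = Pow(Rational(-105, 11), 2) = Rational(11025, 121)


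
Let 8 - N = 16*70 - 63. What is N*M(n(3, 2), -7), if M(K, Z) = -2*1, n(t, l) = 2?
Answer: 2098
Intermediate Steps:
N = -1049 (N = 8 - (16*70 - 63) = 8 - (1120 - 63) = 8 - 1*1057 = 8 - 1057 = -1049)
M(K, Z) = -2
N*M(n(3, 2), -7) = -1049*(-2) = 2098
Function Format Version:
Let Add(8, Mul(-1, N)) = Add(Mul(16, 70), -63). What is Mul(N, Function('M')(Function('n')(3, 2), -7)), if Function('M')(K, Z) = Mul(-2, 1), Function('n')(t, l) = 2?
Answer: 2098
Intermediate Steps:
N = -1049 (N = Add(8, Mul(-1, Add(Mul(16, 70), -63))) = Add(8, Mul(-1, Add(1120, -63))) = Add(8, Mul(-1, 1057)) = Add(8, -1057) = -1049)
Function('M')(K, Z) = -2
Mul(N, Function('M')(Function('n')(3, 2), -7)) = Mul(-1049, -2) = 2098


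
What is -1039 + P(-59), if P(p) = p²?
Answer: 2442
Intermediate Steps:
-1039 + P(-59) = -1039 + (-59)² = -1039 + 3481 = 2442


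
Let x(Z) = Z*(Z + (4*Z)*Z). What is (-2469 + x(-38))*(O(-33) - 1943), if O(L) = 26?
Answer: 422723421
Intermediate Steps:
x(Z) = Z*(Z + 4*Z²)
(-2469 + x(-38))*(O(-33) - 1943) = (-2469 + (-38)²*(1 + 4*(-38)))*(26 - 1943) = (-2469 + 1444*(1 - 152))*(-1917) = (-2469 + 1444*(-151))*(-1917) = (-2469 - 218044)*(-1917) = -220513*(-1917) = 422723421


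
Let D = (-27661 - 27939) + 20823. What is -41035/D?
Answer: 41035/34777 ≈ 1.1799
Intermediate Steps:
D = -34777 (D = -55600 + 20823 = -34777)
-41035/D = -41035/(-34777) = -41035*(-1/34777) = 41035/34777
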